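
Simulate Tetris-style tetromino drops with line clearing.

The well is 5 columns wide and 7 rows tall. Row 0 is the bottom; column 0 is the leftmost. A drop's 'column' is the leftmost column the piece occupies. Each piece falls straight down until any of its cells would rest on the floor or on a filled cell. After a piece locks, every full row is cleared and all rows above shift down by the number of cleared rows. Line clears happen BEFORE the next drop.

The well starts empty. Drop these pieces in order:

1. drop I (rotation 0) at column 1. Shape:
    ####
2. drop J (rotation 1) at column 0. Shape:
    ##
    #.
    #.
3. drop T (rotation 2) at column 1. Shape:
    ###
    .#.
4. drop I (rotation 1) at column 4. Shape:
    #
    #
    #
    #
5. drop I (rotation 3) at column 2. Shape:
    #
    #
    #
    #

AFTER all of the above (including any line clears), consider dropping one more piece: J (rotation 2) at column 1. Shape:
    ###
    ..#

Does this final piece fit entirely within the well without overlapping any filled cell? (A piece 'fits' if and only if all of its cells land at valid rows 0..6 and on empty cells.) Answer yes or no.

Drop 1: I rot0 at col 1 lands with bottom-row=0; cleared 0 line(s) (total 0); column heights now [0 1 1 1 1], max=1
Drop 2: J rot1 at col 0 lands with bottom-row=0; cleared 1 line(s) (total 1); column heights now [2 2 0 0 0], max=2
Drop 3: T rot2 at col 1 lands with bottom-row=1; cleared 0 line(s) (total 1); column heights now [2 3 3 3 0], max=3
Drop 4: I rot1 at col 4 lands with bottom-row=0; cleared 0 line(s) (total 1); column heights now [2 3 3 3 4], max=4
Drop 5: I rot3 at col 2 lands with bottom-row=3; cleared 0 line(s) (total 1); column heights now [2 3 7 3 4], max=7
Test piece J rot2 at col 1 (width 3): heights before test = [2 3 7 3 4]; fits = False

Answer: no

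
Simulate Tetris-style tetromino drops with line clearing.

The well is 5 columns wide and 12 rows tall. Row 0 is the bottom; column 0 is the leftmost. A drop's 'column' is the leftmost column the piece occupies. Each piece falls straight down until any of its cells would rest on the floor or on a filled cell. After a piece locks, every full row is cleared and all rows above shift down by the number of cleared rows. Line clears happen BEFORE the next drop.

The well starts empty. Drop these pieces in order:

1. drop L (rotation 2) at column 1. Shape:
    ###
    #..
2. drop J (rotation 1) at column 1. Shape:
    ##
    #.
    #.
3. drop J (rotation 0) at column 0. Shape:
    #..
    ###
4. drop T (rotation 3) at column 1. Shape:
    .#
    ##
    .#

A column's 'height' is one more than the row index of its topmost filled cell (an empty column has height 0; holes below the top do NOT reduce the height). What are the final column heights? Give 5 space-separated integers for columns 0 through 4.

Answer: 7 8 9 2 0

Derivation:
Drop 1: L rot2 at col 1 lands with bottom-row=0; cleared 0 line(s) (total 0); column heights now [0 2 2 2 0], max=2
Drop 2: J rot1 at col 1 lands with bottom-row=2; cleared 0 line(s) (total 0); column heights now [0 5 5 2 0], max=5
Drop 3: J rot0 at col 0 lands with bottom-row=5; cleared 0 line(s) (total 0); column heights now [7 6 6 2 0], max=7
Drop 4: T rot3 at col 1 lands with bottom-row=6; cleared 0 line(s) (total 0); column heights now [7 8 9 2 0], max=9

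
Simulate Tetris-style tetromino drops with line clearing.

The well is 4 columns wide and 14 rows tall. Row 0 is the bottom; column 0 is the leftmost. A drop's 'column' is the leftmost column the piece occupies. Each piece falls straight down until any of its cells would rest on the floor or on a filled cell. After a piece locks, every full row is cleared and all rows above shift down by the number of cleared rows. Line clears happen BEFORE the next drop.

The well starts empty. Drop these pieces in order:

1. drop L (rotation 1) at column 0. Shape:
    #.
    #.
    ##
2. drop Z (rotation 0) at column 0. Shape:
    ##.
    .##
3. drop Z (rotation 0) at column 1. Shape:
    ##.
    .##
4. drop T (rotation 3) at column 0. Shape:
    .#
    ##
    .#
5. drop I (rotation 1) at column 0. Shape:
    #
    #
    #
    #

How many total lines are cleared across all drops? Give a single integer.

Drop 1: L rot1 at col 0 lands with bottom-row=0; cleared 0 line(s) (total 0); column heights now [3 1 0 0], max=3
Drop 2: Z rot0 at col 0 lands with bottom-row=2; cleared 0 line(s) (total 0); column heights now [4 4 3 0], max=4
Drop 3: Z rot0 at col 1 lands with bottom-row=3; cleared 1 line(s) (total 1); column heights now [3 4 4 0], max=4
Drop 4: T rot3 at col 0 lands with bottom-row=4; cleared 0 line(s) (total 1); column heights now [6 7 4 0], max=7
Drop 5: I rot1 at col 0 lands with bottom-row=6; cleared 0 line(s) (total 1); column heights now [10 7 4 0], max=10

Answer: 1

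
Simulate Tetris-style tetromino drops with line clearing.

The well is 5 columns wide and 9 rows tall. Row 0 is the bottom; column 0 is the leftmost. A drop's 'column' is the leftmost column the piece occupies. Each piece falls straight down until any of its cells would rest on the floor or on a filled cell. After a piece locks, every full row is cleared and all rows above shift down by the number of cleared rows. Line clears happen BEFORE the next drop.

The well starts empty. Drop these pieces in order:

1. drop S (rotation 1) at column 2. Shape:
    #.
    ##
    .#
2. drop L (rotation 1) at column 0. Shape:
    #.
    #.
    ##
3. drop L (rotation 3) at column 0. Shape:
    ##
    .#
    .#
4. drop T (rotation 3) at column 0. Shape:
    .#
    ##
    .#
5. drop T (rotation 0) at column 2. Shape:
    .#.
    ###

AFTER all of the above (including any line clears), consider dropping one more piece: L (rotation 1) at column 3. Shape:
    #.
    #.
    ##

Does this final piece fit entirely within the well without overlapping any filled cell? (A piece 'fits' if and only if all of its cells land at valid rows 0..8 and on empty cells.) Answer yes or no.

Drop 1: S rot1 at col 2 lands with bottom-row=0; cleared 0 line(s) (total 0); column heights now [0 0 3 2 0], max=3
Drop 2: L rot1 at col 0 lands with bottom-row=0; cleared 0 line(s) (total 0); column heights now [3 1 3 2 0], max=3
Drop 3: L rot3 at col 0 lands with bottom-row=1; cleared 0 line(s) (total 0); column heights now [4 4 3 2 0], max=4
Drop 4: T rot3 at col 0 lands with bottom-row=4; cleared 0 line(s) (total 0); column heights now [6 7 3 2 0], max=7
Drop 5: T rot0 at col 2 lands with bottom-row=3; cleared 1 line(s) (total 1); column heights now [5 6 3 4 0], max=6
Test piece L rot1 at col 3 (width 2): heights before test = [5 6 3 4 0]; fits = True

Answer: yes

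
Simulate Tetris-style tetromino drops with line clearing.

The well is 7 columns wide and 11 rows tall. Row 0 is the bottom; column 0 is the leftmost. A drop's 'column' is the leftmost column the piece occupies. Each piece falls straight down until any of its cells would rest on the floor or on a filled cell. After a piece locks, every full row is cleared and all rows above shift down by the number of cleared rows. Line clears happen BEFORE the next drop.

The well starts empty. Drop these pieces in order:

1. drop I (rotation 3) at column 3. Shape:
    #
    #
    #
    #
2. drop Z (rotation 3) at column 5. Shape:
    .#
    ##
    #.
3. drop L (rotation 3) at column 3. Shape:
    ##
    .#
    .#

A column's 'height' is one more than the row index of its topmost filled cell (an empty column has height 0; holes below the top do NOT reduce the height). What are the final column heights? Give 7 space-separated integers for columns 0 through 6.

Answer: 0 0 0 5 5 2 3

Derivation:
Drop 1: I rot3 at col 3 lands with bottom-row=0; cleared 0 line(s) (total 0); column heights now [0 0 0 4 0 0 0], max=4
Drop 2: Z rot3 at col 5 lands with bottom-row=0; cleared 0 line(s) (total 0); column heights now [0 0 0 4 0 2 3], max=4
Drop 3: L rot3 at col 3 lands with bottom-row=2; cleared 0 line(s) (total 0); column heights now [0 0 0 5 5 2 3], max=5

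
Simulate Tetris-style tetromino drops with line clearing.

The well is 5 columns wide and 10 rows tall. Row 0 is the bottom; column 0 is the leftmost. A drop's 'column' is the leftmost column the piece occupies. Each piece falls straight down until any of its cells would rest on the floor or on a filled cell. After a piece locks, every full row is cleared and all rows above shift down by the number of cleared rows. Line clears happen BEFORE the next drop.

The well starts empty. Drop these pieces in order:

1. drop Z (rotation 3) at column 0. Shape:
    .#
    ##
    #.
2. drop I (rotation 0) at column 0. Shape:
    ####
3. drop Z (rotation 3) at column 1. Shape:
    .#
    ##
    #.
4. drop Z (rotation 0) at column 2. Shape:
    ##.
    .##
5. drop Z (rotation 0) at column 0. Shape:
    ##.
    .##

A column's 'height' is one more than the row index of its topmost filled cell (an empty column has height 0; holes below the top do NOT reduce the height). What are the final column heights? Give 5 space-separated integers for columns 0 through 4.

Answer: 10 10 9 8 7

Derivation:
Drop 1: Z rot3 at col 0 lands with bottom-row=0; cleared 0 line(s) (total 0); column heights now [2 3 0 0 0], max=3
Drop 2: I rot0 at col 0 lands with bottom-row=3; cleared 0 line(s) (total 0); column heights now [4 4 4 4 0], max=4
Drop 3: Z rot3 at col 1 lands with bottom-row=4; cleared 0 line(s) (total 0); column heights now [4 6 7 4 0], max=7
Drop 4: Z rot0 at col 2 lands with bottom-row=6; cleared 0 line(s) (total 0); column heights now [4 6 8 8 7], max=8
Drop 5: Z rot0 at col 0 lands with bottom-row=8; cleared 0 line(s) (total 0); column heights now [10 10 9 8 7], max=10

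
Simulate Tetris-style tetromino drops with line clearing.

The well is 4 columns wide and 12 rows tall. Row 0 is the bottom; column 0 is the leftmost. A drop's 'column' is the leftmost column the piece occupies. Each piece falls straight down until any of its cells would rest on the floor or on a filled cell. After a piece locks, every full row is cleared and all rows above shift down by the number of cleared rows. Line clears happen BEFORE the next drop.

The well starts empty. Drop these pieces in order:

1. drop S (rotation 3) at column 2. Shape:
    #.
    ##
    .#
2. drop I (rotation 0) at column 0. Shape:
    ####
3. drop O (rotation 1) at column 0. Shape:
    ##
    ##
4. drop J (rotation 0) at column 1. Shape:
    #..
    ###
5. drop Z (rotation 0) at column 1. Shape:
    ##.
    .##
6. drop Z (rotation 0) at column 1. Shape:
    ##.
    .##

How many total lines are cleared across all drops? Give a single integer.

Drop 1: S rot3 at col 2 lands with bottom-row=0; cleared 0 line(s) (total 0); column heights now [0 0 3 2], max=3
Drop 2: I rot0 at col 0 lands with bottom-row=3; cleared 1 line(s) (total 1); column heights now [0 0 3 2], max=3
Drop 3: O rot1 at col 0 lands with bottom-row=0; cleared 1 line(s) (total 2); column heights now [1 1 2 1], max=2
Drop 4: J rot0 at col 1 lands with bottom-row=2; cleared 0 line(s) (total 2); column heights now [1 4 3 3], max=4
Drop 5: Z rot0 at col 1 lands with bottom-row=3; cleared 0 line(s) (total 2); column heights now [1 5 5 4], max=5
Drop 6: Z rot0 at col 1 lands with bottom-row=5; cleared 0 line(s) (total 2); column heights now [1 7 7 6], max=7

Answer: 2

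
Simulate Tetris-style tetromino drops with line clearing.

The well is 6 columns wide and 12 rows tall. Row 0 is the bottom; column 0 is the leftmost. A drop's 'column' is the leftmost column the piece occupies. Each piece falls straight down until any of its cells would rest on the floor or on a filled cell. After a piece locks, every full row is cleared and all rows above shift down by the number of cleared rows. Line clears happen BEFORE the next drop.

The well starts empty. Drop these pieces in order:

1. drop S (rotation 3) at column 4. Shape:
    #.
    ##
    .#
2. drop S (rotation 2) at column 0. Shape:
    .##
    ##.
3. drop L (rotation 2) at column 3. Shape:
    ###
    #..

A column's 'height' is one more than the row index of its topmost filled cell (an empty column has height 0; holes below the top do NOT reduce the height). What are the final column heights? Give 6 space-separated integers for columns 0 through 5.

Answer: 1 2 2 4 4 4

Derivation:
Drop 1: S rot3 at col 4 lands with bottom-row=0; cleared 0 line(s) (total 0); column heights now [0 0 0 0 3 2], max=3
Drop 2: S rot2 at col 0 lands with bottom-row=0; cleared 0 line(s) (total 0); column heights now [1 2 2 0 3 2], max=3
Drop 3: L rot2 at col 3 lands with bottom-row=2; cleared 0 line(s) (total 0); column heights now [1 2 2 4 4 4], max=4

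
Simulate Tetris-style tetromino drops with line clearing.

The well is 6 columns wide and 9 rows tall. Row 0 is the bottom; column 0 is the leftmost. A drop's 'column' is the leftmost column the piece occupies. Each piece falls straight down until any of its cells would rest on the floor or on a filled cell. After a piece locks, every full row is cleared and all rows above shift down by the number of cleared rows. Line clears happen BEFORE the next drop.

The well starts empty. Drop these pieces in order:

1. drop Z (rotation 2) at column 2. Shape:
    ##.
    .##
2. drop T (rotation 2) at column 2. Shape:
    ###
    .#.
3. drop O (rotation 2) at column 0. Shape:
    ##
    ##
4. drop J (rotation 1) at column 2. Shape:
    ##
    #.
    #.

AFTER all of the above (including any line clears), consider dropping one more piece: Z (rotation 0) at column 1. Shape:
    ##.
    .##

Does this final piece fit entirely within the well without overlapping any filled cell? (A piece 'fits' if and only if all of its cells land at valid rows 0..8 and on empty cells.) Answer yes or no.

Drop 1: Z rot2 at col 2 lands with bottom-row=0; cleared 0 line(s) (total 0); column heights now [0 0 2 2 1 0], max=2
Drop 2: T rot2 at col 2 lands with bottom-row=2; cleared 0 line(s) (total 0); column heights now [0 0 4 4 4 0], max=4
Drop 3: O rot2 at col 0 lands with bottom-row=0; cleared 0 line(s) (total 0); column heights now [2 2 4 4 4 0], max=4
Drop 4: J rot1 at col 2 lands with bottom-row=4; cleared 0 line(s) (total 0); column heights now [2 2 7 7 4 0], max=7
Test piece Z rot0 at col 1 (width 3): heights before test = [2 2 7 7 4 0]; fits = True

Answer: yes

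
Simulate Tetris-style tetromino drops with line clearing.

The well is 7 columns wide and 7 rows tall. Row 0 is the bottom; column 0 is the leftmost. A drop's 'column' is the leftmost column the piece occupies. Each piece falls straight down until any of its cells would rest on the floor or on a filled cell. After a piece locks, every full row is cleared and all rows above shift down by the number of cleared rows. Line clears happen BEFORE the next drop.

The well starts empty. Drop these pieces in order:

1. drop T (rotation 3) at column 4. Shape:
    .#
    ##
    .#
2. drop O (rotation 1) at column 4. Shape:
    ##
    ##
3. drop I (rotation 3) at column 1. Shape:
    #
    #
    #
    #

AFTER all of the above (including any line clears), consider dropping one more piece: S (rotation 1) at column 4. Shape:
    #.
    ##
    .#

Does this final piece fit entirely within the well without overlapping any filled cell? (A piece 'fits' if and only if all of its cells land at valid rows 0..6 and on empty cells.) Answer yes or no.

Drop 1: T rot3 at col 4 lands with bottom-row=0; cleared 0 line(s) (total 0); column heights now [0 0 0 0 2 3 0], max=3
Drop 2: O rot1 at col 4 lands with bottom-row=3; cleared 0 line(s) (total 0); column heights now [0 0 0 0 5 5 0], max=5
Drop 3: I rot3 at col 1 lands with bottom-row=0; cleared 0 line(s) (total 0); column heights now [0 4 0 0 5 5 0], max=5
Test piece S rot1 at col 4 (width 2): heights before test = [0 4 0 0 5 5 0]; fits = False

Answer: no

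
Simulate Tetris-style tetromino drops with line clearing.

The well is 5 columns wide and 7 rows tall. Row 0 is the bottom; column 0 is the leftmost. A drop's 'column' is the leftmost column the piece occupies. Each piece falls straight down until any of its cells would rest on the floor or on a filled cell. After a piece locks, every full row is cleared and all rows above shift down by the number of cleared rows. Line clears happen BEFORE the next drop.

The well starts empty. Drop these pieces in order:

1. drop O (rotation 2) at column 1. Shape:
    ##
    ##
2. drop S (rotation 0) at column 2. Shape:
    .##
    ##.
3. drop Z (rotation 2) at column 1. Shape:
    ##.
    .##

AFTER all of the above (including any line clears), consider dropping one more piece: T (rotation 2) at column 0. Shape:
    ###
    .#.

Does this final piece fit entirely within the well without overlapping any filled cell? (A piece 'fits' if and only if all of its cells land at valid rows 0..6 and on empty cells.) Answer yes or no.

Answer: no

Derivation:
Drop 1: O rot2 at col 1 lands with bottom-row=0; cleared 0 line(s) (total 0); column heights now [0 2 2 0 0], max=2
Drop 2: S rot0 at col 2 lands with bottom-row=2; cleared 0 line(s) (total 0); column heights now [0 2 3 4 4], max=4
Drop 3: Z rot2 at col 1 lands with bottom-row=4; cleared 0 line(s) (total 0); column heights now [0 6 6 5 4], max=6
Test piece T rot2 at col 0 (width 3): heights before test = [0 6 6 5 4]; fits = False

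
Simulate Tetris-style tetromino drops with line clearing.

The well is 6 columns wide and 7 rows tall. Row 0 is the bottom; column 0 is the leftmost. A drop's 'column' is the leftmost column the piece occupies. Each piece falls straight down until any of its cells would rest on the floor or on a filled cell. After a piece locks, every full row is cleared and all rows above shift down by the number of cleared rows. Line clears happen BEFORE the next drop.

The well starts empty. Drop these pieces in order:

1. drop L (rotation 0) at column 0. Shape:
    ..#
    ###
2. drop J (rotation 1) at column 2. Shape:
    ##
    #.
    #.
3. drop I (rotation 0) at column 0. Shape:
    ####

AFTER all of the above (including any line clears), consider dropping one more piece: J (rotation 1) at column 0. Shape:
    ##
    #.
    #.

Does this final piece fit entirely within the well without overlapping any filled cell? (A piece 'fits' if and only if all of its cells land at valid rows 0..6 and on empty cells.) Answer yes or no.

Drop 1: L rot0 at col 0 lands with bottom-row=0; cleared 0 line(s) (total 0); column heights now [1 1 2 0 0 0], max=2
Drop 2: J rot1 at col 2 lands with bottom-row=2; cleared 0 line(s) (total 0); column heights now [1 1 5 5 0 0], max=5
Drop 3: I rot0 at col 0 lands with bottom-row=5; cleared 0 line(s) (total 0); column heights now [6 6 6 6 0 0], max=6
Test piece J rot1 at col 0 (width 2): heights before test = [6 6 6 6 0 0]; fits = False

Answer: no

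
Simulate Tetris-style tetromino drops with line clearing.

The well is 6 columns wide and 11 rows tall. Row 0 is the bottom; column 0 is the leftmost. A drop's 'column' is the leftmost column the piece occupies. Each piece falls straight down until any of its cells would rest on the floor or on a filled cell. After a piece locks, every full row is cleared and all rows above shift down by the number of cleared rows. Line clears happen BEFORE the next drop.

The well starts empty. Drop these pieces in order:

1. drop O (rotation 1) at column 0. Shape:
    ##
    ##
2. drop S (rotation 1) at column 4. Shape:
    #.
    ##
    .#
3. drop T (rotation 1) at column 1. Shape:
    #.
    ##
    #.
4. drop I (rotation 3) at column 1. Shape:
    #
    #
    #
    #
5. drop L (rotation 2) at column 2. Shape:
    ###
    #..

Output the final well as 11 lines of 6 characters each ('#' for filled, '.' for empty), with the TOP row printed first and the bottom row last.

Answer: ......
......
.#....
.#....
.#....
.####.
.##...
.##...
.#..#.
##..##
##...#

Derivation:
Drop 1: O rot1 at col 0 lands with bottom-row=0; cleared 0 line(s) (total 0); column heights now [2 2 0 0 0 0], max=2
Drop 2: S rot1 at col 4 lands with bottom-row=0; cleared 0 line(s) (total 0); column heights now [2 2 0 0 3 2], max=3
Drop 3: T rot1 at col 1 lands with bottom-row=2; cleared 0 line(s) (total 0); column heights now [2 5 4 0 3 2], max=5
Drop 4: I rot3 at col 1 lands with bottom-row=5; cleared 0 line(s) (total 0); column heights now [2 9 4 0 3 2], max=9
Drop 5: L rot2 at col 2 lands with bottom-row=4; cleared 0 line(s) (total 0); column heights now [2 9 6 6 6 2], max=9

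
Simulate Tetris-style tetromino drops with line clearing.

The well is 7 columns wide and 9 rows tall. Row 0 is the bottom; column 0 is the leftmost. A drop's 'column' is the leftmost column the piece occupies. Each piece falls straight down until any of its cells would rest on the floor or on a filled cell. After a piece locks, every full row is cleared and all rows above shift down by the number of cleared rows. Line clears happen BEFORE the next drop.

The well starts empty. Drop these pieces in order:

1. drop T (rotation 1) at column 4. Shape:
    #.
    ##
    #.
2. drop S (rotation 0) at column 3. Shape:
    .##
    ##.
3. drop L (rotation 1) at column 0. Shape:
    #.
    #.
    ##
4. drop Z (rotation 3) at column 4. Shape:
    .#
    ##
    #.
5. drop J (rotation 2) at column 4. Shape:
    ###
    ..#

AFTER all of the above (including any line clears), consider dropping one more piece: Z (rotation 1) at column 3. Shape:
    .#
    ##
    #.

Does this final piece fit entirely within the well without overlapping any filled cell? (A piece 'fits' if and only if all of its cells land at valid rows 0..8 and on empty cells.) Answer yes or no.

Drop 1: T rot1 at col 4 lands with bottom-row=0; cleared 0 line(s) (total 0); column heights now [0 0 0 0 3 2 0], max=3
Drop 2: S rot0 at col 3 lands with bottom-row=3; cleared 0 line(s) (total 0); column heights now [0 0 0 4 5 5 0], max=5
Drop 3: L rot1 at col 0 lands with bottom-row=0; cleared 0 line(s) (total 0); column heights now [3 1 0 4 5 5 0], max=5
Drop 4: Z rot3 at col 4 lands with bottom-row=5; cleared 0 line(s) (total 0); column heights now [3 1 0 4 7 8 0], max=8
Drop 5: J rot2 at col 4 lands with bottom-row=7; cleared 0 line(s) (total 0); column heights now [3 1 0 4 9 9 9], max=9
Test piece Z rot1 at col 3 (width 2): heights before test = [3 1 0 4 9 9 9]; fits = False

Answer: no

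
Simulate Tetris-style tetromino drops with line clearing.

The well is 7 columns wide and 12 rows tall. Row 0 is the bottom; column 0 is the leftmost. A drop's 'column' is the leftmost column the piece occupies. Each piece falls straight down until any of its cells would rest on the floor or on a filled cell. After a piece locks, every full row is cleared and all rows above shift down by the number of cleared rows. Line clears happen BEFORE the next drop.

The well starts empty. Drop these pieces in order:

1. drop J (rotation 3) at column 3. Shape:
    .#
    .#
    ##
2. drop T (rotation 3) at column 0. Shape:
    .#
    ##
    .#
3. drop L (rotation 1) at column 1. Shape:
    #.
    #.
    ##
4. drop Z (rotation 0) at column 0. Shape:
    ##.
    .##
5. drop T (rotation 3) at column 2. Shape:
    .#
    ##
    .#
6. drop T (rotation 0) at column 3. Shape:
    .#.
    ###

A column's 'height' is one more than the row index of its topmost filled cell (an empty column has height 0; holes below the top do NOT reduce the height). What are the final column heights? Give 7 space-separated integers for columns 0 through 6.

Drop 1: J rot3 at col 3 lands with bottom-row=0; cleared 0 line(s) (total 0); column heights now [0 0 0 1 3 0 0], max=3
Drop 2: T rot3 at col 0 lands with bottom-row=0; cleared 0 line(s) (total 0); column heights now [2 3 0 1 3 0 0], max=3
Drop 3: L rot1 at col 1 lands with bottom-row=3; cleared 0 line(s) (total 0); column heights now [2 6 4 1 3 0 0], max=6
Drop 4: Z rot0 at col 0 lands with bottom-row=6; cleared 0 line(s) (total 0); column heights now [8 8 7 1 3 0 0], max=8
Drop 5: T rot3 at col 2 lands with bottom-row=6; cleared 0 line(s) (total 0); column heights now [8 8 8 9 3 0 0], max=9
Drop 6: T rot0 at col 3 lands with bottom-row=9; cleared 0 line(s) (total 0); column heights now [8 8 8 10 11 10 0], max=11

Answer: 8 8 8 10 11 10 0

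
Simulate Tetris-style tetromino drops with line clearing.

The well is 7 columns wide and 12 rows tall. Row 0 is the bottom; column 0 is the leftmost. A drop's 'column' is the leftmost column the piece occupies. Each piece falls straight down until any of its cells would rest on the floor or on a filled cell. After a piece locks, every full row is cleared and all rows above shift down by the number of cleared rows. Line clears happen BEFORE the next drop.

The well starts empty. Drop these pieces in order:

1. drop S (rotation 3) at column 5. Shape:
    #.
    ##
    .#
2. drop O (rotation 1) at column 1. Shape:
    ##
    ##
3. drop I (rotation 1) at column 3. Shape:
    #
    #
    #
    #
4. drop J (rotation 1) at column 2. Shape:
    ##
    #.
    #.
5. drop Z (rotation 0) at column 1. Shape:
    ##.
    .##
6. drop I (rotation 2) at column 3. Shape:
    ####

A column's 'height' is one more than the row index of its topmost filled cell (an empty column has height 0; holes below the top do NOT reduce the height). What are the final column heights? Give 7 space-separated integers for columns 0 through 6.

Drop 1: S rot3 at col 5 lands with bottom-row=0; cleared 0 line(s) (total 0); column heights now [0 0 0 0 0 3 2], max=3
Drop 2: O rot1 at col 1 lands with bottom-row=0; cleared 0 line(s) (total 0); column heights now [0 2 2 0 0 3 2], max=3
Drop 3: I rot1 at col 3 lands with bottom-row=0; cleared 0 line(s) (total 0); column heights now [0 2 2 4 0 3 2], max=4
Drop 4: J rot1 at col 2 lands with bottom-row=2; cleared 0 line(s) (total 0); column heights now [0 2 5 5 0 3 2], max=5
Drop 5: Z rot0 at col 1 lands with bottom-row=5; cleared 0 line(s) (total 0); column heights now [0 7 7 6 0 3 2], max=7
Drop 6: I rot2 at col 3 lands with bottom-row=6; cleared 0 line(s) (total 0); column heights now [0 7 7 7 7 7 7], max=7

Answer: 0 7 7 7 7 7 7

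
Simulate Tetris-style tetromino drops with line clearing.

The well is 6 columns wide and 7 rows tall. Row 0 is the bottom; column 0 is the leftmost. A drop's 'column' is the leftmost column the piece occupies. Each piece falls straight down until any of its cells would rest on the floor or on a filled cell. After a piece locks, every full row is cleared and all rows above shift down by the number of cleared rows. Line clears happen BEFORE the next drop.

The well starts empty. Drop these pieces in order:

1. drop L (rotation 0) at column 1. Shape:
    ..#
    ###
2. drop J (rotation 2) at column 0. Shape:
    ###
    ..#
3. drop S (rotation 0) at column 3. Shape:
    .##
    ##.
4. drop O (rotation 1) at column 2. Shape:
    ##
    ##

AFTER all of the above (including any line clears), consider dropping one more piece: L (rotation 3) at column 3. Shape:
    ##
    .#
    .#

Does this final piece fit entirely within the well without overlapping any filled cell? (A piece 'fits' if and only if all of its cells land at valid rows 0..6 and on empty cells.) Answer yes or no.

Answer: yes

Derivation:
Drop 1: L rot0 at col 1 lands with bottom-row=0; cleared 0 line(s) (total 0); column heights now [0 1 1 2 0 0], max=2
Drop 2: J rot2 at col 0 lands with bottom-row=1; cleared 0 line(s) (total 0); column heights now [3 3 3 2 0 0], max=3
Drop 3: S rot0 at col 3 lands with bottom-row=2; cleared 0 line(s) (total 0); column heights now [3 3 3 3 4 4], max=4
Drop 4: O rot1 at col 2 lands with bottom-row=3; cleared 0 line(s) (total 0); column heights now [3 3 5 5 4 4], max=5
Test piece L rot3 at col 3 (width 2): heights before test = [3 3 5 5 4 4]; fits = True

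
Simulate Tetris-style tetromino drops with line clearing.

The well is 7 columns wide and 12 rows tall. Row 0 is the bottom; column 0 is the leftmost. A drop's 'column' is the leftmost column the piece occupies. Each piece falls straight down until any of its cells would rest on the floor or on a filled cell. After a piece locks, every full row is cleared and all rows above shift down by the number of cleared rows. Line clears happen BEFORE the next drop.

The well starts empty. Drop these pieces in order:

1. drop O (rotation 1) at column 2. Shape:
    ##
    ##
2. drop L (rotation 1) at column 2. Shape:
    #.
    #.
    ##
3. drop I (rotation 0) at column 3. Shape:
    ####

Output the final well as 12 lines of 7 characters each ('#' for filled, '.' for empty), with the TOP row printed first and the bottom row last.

Drop 1: O rot1 at col 2 lands with bottom-row=0; cleared 0 line(s) (total 0); column heights now [0 0 2 2 0 0 0], max=2
Drop 2: L rot1 at col 2 lands with bottom-row=2; cleared 0 line(s) (total 0); column heights now [0 0 5 3 0 0 0], max=5
Drop 3: I rot0 at col 3 lands with bottom-row=3; cleared 0 line(s) (total 0); column heights now [0 0 5 4 4 4 4], max=5

Answer: .......
.......
.......
.......
.......
.......
.......
..#....
..#####
..##...
..##...
..##...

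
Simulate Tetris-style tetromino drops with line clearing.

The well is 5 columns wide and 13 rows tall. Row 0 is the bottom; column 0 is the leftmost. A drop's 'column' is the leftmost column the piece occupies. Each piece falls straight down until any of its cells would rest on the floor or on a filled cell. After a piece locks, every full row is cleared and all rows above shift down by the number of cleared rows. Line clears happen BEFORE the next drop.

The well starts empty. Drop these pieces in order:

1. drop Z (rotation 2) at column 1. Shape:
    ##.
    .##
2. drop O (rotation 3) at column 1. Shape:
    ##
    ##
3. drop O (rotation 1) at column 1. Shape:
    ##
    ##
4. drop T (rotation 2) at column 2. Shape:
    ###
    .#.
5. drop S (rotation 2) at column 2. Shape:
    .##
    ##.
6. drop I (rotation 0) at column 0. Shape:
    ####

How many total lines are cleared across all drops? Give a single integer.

Answer: 0

Derivation:
Drop 1: Z rot2 at col 1 lands with bottom-row=0; cleared 0 line(s) (total 0); column heights now [0 2 2 1 0], max=2
Drop 2: O rot3 at col 1 lands with bottom-row=2; cleared 0 line(s) (total 0); column heights now [0 4 4 1 0], max=4
Drop 3: O rot1 at col 1 lands with bottom-row=4; cleared 0 line(s) (total 0); column heights now [0 6 6 1 0], max=6
Drop 4: T rot2 at col 2 lands with bottom-row=5; cleared 0 line(s) (total 0); column heights now [0 6 7 7 7], max=7
Drop 5: S rot2 at col 2 lands with bottom-row=7; cleared 0 line(s) (total 0); column heights now [0 6 8 9 9], max=9
Drop 6: I rot0 at col 0 lands with bottom-row=9; cleared 0 line(s) (total 0); column heights now [10 10 10 10 9], max=10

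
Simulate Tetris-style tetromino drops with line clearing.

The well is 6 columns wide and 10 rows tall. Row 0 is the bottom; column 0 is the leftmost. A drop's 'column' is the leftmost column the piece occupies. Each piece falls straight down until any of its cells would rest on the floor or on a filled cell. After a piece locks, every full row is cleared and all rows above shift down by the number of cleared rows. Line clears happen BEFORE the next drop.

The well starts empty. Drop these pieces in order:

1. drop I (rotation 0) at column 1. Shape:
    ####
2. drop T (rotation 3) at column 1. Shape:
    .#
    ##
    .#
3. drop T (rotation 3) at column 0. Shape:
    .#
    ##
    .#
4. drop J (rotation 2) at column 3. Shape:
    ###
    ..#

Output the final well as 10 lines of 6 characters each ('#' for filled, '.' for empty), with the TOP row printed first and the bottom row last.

Drop 1: I rot0 at col 1 lands with bottom-row=0; cleared 0 line(s) (total 0); column heights now [0 1 1 1 1 0], max=1
Drop 2: T rot3 at col 1 lands with bottom-row=1; cleared 0 line(s) (total 0); column heights now [0 3 4 1 1 0], max=4
Drop 3: T rot3 at col 0 lands with bottom-row=3; cleared 0 line(s) (total 0); column heights now [5 6 4 1 1 0], max=6
Drop 4: J rot2 at col 3 lands with bottom-row=0; cleared 0 line(s) (total 0); column heights now [5 6 4 2 2 2], max=6

Answer: ......
......
......
......
.#....
##....
.##...
.##...
..####
.#####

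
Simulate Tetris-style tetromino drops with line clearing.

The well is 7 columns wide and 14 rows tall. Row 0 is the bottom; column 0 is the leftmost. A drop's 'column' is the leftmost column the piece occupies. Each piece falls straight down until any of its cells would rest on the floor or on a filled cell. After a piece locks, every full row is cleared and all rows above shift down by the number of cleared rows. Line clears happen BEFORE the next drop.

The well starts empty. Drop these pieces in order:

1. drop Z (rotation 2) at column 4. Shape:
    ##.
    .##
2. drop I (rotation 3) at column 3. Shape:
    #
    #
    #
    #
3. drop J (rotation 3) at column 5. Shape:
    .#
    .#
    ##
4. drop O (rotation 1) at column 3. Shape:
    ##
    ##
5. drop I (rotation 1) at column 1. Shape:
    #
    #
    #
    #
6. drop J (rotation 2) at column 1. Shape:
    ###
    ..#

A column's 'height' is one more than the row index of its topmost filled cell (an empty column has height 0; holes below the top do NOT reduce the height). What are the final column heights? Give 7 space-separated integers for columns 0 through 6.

Drop 1: Z rot2 at col 4 lands with bottom-row=0; cleared 0 line(s) (total 0); column heights now [0 0 0 0 2 2 1], max=2
Drop 2: I rot3 at col 3 lands with bottom-row=0; cleared 0 line(s) (total 0); column heights now [0 0 0 4 2 2 1], max=4
Drop 3: J rot3 at col 5 lands with bottom-row=2; cleared 0 line(s) (total 0); column heights now [0 0 0 4 2 3 5], max=5
Drop 4: O rot1 at col 3 lands with bottom-row=4; cleared 0 line(s) (total 0); column heights now [0 0 0 6 6 3 5], max=6
Drop 5: I rot1 at col 1 lands with bottom-row=0; cleared 0 line(s) (total 0); column heights now [0 4 0 6 6 3 5], max=6
Drop 6: J rot2 at col 1 lands with bottom-row=6; cleared 0 line(s) (total 0); column heights now [0 8 8 8 6 3 5], max=8

Answer: 0 8 8 8 6 3 5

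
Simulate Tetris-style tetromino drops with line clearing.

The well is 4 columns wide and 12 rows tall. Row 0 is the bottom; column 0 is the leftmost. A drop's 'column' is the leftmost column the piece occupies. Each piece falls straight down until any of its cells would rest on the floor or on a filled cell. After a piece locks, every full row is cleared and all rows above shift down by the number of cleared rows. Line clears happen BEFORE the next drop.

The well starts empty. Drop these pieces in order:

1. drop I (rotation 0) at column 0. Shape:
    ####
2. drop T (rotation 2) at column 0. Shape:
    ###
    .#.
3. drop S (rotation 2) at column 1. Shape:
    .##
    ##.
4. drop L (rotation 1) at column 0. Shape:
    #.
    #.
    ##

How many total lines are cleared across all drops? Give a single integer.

Drop 1: I rot0 at col 0 lands with bottom-row=0; cleared 1 line(s) (total 1); column heights now [0 0 0 0], max=0
Drop 2: T rot2 at col 0 lands with bottom-row=0; cleared 0 line(s) (total 1); column heights now [2 2 2 0], max=2
Drop 3: S rot2 at col 1 lands with bottom-row=2; cleared 0 line(s) (total 1); column heights now [2 3 4 4], max=4
Drop 4: L rot1 at col 0 lands with bottom-row=3; cleared 1 line(s) (total 2); column heights now [5 3 3 0], max=5

Answer: 2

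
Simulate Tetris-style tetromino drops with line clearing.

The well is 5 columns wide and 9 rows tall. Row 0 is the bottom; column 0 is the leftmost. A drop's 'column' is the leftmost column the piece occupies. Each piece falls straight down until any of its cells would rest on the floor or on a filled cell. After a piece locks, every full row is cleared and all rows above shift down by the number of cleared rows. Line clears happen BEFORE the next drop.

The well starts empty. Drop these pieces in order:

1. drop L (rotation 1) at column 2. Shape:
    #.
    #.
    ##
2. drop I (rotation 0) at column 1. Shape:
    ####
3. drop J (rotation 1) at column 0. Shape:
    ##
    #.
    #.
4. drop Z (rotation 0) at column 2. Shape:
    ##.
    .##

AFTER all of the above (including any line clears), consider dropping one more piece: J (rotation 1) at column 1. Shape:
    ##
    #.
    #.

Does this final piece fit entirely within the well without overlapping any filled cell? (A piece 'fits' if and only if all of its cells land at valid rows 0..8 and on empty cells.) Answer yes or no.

Drop 1: L rot1 at col 2 lands with bottom-row=0; cleared 0 line(s) (total 0); column heights now [0 0 3 1 0], max=3
Drop 2: I rot0 at col 1 lands with bottom-row=3; cleared 0 line(s) (total 0); column heights now [0 4 4 4 4], max=4
Drop 3: J rot1 at col 0 lands with bottom-row=2; cleared 1 line(s) (total 1); column heights now [4 4 3 1 0], max=4
Drop 4: Z rot0 at col 2 lands with bottom-row=2; cleared 0 line(s) (total 1); column heights now [4 4 4 4 3], max=4
Test piece J rot1 at col 1 (width 2): heights before test = [4 4 4 4 3]; fits = True

Answer: yes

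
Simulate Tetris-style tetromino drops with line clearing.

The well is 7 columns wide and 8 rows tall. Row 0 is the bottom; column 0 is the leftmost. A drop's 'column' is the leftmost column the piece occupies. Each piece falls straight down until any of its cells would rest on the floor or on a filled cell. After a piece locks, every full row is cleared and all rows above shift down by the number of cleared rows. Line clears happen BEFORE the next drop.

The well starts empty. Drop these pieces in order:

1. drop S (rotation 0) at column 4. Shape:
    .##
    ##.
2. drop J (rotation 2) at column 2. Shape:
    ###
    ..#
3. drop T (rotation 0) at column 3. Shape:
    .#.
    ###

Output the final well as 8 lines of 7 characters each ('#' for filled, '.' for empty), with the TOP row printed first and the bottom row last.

Drop 1: S rot0 at col 4 lands with bottom-row=0; cleared 0 line(s) (total 0); column heights now [0 0 0 0 1 2 2], max=2
Drop 2: J rot2 at col 2 lands with bottom-row=1; cleared 0 line(s) (total 0); column heights now [0 0 3 3 3 2 2], max=3
Drop 3: T rot0 at col 3 lands with bottom-row=3; cleared 0 line(s) (total 0); column heights now [0 0 3 4 5 4 2], max=5

Answer: .......
.......
.......
....#..
...###.
..###..
....###
....##.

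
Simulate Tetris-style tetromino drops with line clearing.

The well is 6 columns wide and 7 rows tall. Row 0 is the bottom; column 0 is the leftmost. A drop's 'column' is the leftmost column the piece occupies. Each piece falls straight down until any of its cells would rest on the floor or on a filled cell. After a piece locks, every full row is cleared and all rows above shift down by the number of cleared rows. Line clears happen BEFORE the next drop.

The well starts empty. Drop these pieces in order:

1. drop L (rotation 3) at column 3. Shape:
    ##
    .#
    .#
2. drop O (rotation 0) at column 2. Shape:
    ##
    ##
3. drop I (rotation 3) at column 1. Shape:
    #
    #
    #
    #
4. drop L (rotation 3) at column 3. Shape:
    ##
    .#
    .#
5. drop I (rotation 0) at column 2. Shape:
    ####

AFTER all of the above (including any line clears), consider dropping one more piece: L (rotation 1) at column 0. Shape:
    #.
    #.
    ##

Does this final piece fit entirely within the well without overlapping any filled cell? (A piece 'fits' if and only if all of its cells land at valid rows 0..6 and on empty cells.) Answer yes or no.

Drop 1: L rot3 at col 3 lands with bottom-row=0; cleared 0 line(s) (total 0); column heights now [0 0 0 3 3 0], max=3
Drop 2: O rot0 at col 2 lands with bottom-row=3; cleared 0 line(s) (total 0); column heights now [0 0 5 5 3 0], max=5
Drop 3: I rot3 at col 1 lands with bottom-row=0; cleared 0 line(s) (total 0); column heights now [0 4 5 5 3 0], max=5
Drop 4: L rot3 at col 3 lands with bottom-row=3; cleared 0 line(s) (total 0); column heights now [0 4 5 6 6 0], max=6
Drop 5: I rot0 at col 2 lands with bottom-row=6; cleared 0 line(s) (total 0); column heights now [0 4 7 7 7 7], max=7
Test piece L rot1 at col 0 (width 2): heights before test = [0 4 7 7 7 7]; fits = True

Answer: yes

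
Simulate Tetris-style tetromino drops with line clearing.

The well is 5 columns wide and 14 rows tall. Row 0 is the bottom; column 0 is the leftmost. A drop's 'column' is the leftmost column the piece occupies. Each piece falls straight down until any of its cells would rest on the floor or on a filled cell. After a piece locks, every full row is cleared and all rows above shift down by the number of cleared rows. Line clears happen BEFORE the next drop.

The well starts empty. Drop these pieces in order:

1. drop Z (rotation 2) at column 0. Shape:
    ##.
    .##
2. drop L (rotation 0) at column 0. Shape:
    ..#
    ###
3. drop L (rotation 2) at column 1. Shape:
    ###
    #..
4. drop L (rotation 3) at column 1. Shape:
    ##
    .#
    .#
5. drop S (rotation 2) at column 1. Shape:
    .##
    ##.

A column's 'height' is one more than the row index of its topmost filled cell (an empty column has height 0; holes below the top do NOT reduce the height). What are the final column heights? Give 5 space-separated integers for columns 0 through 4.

Answer: 3 9 10 10 0

Derivation:
Drop 1: Z rot2 at col 0 lands with bottom-row=0; cleared 0 line(s) (total 0); column heights now [2 2 1 0 0], max=2
Drop 2: L rot0 at col 0 lands with bottom-row=2; cleared 0 line(s) (total 0); column heights now [3 3 4 0 0], max=4
Drop 3: L rot2 at col 1 lands with bottom-row=3; cleared 0 line(s) (total 0); column heights now [3 5 5 5 0], max=5
Drop 4: L rot3 at col 1 lands with bottom-row=5; cleared 0 line(s) (total 0); column heights now [3 8 8 5 0], max=8
Drop 5: S rot2 at col 1 lands with bottom-row=8; cleared 0 line(s) (total 0); column heights now [3 9 10 10 0], max=10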